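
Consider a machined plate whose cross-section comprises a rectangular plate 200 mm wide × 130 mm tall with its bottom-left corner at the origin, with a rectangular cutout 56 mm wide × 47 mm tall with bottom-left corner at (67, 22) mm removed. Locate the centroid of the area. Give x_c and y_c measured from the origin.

x_c = 100.56 mm, y_c = 67.20 mm

plate: A = 200 × 130 = 26000.00, centroid at (100.00, 65.00).
hole: A = −(56 × 47) = -2632.00, centroid at (95.00, 45.50).
ΣA = 23368.00 mm²
ΣAx_c = (26000.00)(100.00) + (-2632.00)(95.00) = 2349960.00 mm³
ΣAy_c = (26000.00)(65.00) + (-2632.00)(45.50) = 1570244.00 mm³
x_c = 2349960.00 / 23368.00 = 100.56 mm
y_c = 1570244.00 / 23368.00 = 67.20 mm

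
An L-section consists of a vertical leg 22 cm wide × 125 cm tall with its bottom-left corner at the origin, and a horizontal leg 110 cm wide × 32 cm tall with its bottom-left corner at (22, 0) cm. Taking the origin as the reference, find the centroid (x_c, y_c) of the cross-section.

x_c = 48.05 cm, y_c = 36.39 cm

vertical leg: A = 22 × 125 = 2750.00, centroid at (11.00, 62.50).
horizontal leg: A = 110 × 32 = 3520.00, centroid at (77.00, 16.00).
ΣA = 6270.00 cm²
ΣAx_c = (2750.00)(11.00) + (3520.00)(77.00) = 301290.00 cm³
ΣAy_c = (2750.00)(62.50) + (3520.00)(16.00) = 228195.00 cm³
x_c = 301290.00 / 6270.00 = 48.05 cm
y_c = 228195.00 / 6270.00 = 36.39 cm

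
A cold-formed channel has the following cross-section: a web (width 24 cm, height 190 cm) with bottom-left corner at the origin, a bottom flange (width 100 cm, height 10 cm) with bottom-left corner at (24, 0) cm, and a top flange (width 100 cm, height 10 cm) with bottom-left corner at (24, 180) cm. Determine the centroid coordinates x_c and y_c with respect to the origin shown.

x_c = 30.90 cm, y_c = 95.00 cm

Part | A | x̄ᵢ | ȳᵢ | A·x̄ᵢ | A·ȳᵢ
web | 4560.00 | 12.00 | 95.00 | 54720.00 | 433200.00
bottom flange | 1000.00 | 74.00 | 5.00 | 74000.00 | 5000.00
top flange | 1000.00 | 74.00 | 185.00 | 74000.00 | 185000.00
Σ | 6560.00 |  |  | 202720.00 | 623200.00
x_c = 202720.00 / 6560.00 = 30.90 cm
y_c = 623200.00 / 6560.00 = 95.00 cm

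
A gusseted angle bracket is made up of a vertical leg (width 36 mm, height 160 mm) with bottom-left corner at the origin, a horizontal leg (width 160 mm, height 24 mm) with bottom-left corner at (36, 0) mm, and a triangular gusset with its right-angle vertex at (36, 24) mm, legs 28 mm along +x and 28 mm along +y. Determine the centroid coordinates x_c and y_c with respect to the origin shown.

x_c = 56.73 mm, y_c = 52.04 mm

vertical leg: A = 36 × 160 = 5760.00, centroid at (18.00, 80.00).
horizontal leg: A = 160 × 24 = 3840.00, centroid at (116.00, 12.00).
gusset: A = ½·28·28 = 392.00, centroid at (45.33, 33.33).
ΣA = 9992.00 mm², ΣAx_c = 566890.67 mm³, ΣAy_c = 519946.67 mm³.
x_c = 566890.67/9992.00 = 56.73 mm; y_c = 519946.67/9992.00 = 52.04 mm.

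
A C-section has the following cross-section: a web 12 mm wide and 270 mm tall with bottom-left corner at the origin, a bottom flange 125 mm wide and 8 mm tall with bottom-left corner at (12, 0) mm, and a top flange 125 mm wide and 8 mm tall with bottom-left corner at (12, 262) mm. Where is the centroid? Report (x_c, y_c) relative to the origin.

web: A = 12 × 270 = 3240.00, centroid at (6.00, 135.00).
bottom flange: A = 125 × 8 = 1000.00, centroid at (74.50, 4.00).
top flange: A = 125 × 8 = 1000.00, centroid at (74.50, 266.00).
ΣA = 5240.00 mm², ΣAx_c = 168440.00 mm³, ΣAy_c = 707400.00 mm³.
x_c = 168440.00/5240.00 = 32.15 mm; y_c = 707400.00/5240.00 = 135.00 mm.

x_c = 32.15 mm, y_c = 135.00 mm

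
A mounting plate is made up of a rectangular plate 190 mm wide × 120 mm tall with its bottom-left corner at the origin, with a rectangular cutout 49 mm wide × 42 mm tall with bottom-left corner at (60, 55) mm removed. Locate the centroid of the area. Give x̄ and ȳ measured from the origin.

x̄ = 96.04 mm, ȳ = 58.41 mm

Part | A | x̄ᵢ | ȳᵢ | A·x̄ᵢ | A·ȳᵢ
plate | 22800.00 | 95.00 | 60.00 | 2166000.00 | 1368000.00
hole | -2058.00 | 84.50 | 76.00 | -173901.00 | -156408.00
Σ | 20742.00 |  |  | 1992099.00 | 1211592.00
x̄ = 1992099.00 / 20742.00 = 96.04 mm
ȳ = 1211592.00 / 20742.00 = 58.41 mm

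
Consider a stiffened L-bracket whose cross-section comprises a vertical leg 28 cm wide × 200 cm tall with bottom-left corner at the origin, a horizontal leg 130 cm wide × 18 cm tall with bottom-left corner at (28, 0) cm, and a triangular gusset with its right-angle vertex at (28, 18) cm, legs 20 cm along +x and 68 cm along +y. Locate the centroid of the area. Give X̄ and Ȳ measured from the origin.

vertical leg: A = 28 × 200 = 5600.00, centroid at (14.00, 100.00).
horizontal leg: A = 130 × 18 = 2340.00, centroid at (93.00, 9.00).
gusset: A = ½·20·68 = 680.00, centroid at (34.67, 40.67).
ΣA = 8620.00 cm²
ΣAX̄ = (5600.00)(14.00) + (2340.00)(93.00) + (680.00)(34.67) = 319593.33 cm³
ΣAȲ = (5600.00)(100.00) + (2340.00)(9.00) + (680.00)(40.67) = 608713.33 cm³
X̄ = 319593.33 / 8620.00 = 37.08 cm
Ȳ = 608713.33 / 8620.00 = 70.62 cm

X̄ = 37.08 cm, Ȳ = 70.62 cm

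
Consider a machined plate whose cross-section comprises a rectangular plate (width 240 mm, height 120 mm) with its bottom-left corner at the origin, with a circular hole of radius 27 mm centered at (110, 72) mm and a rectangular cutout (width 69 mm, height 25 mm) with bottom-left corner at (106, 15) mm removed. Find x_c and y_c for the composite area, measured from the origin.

x_c = 119.50 mm, y_c = 61.15 mm

plate: A = 240 × 120 = 28800.00, centroid at (120.00, 60.00).
hole 1: A = −π·27² = -2290.22, centroid at (110.00, 72.00).
hole 2: A = −(69 × 25) = -1725.00, centroid at (140.50, 27.50).
ΣA = 24784.78 mm²
ΣAx_c = (28800.00)(120.00) + (-2290.22)(110.00) + (-1725.00)(140.50) = 2961713.19 mm³
ΣAy_c = (28800.00)(60.00) + (-2290.22)(72.00) + (-1725.00)(27.50) = 1515666.58 mm³
x_c = 2961713.19 / 24784.78 = 119.50 mm
y_c = 1515666.58 / 24784.78 = 61.15 mm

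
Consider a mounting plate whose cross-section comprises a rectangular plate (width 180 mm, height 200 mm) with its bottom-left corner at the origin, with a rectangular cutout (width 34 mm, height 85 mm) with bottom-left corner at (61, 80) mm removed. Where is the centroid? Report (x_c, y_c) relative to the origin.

plate: A = 180 × 200 = 36000.00, centroid at (90.00, 100.00).
hole: A = −(34 × 85) = -2890.00, centroid at (78.00, 122.50).
ΣA = 33110.00 mm², ΣAx_c = 3014580.00 mm³, ΣAy_c = 3245975.00 mm³.
x_c = 3014580.00/33110.00 = 91.05 mm; y_c = 3245975.00/33110.00 = 98.04 mm.

x_c = 91.05 mm, y_c = 98.04 mm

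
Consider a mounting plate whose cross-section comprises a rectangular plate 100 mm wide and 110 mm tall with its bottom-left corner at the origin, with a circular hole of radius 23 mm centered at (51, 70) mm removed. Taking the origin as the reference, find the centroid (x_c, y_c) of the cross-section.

x_c = 49.82 mm, y_c = 52.33 mm

plate: A = 100 × 110 = 11000.00, centroid at (50.00, 55.00).
hole: A = −π·23² = -1661.90, centroid at (51.00, 70.00).
ΣA = 9338.10 mm², ΣAx_c = 465242.97 mm³, ΣAy_c = 488666.82 mm³.
x_c = 465242.97/9338.10 = 49.82 mm; y_c = 488666.82/9338.10 = 52.33 mm.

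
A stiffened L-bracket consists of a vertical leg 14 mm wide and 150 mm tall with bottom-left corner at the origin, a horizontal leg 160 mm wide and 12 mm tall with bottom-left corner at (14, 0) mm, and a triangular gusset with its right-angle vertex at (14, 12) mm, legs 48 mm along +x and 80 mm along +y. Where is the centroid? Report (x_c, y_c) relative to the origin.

x_c = 42.56 mm, y_c = 40.95 mm

Part | A | x̄ᵢ | ȳᵢ | A·x̄ᵢ | A·ȳᵢ
vertical leg | 2100.00 | 7.00 | 75.00 | 14700.00 | 157500.00
horizontal leg | 1920.00 | 94.00 | 6.00 | 180480.00 | 11520.00
gusset | 1920.00 | 30.00 | 38.67 | 57600.00 | 74240.00
Σ | 5940.00 |  |  | 252780.00 | 243260.00
x_c = 252780.00 / 5940.00 = 42.56 mm
y_c = 243260.00 / 5940.00 = 40.95 mm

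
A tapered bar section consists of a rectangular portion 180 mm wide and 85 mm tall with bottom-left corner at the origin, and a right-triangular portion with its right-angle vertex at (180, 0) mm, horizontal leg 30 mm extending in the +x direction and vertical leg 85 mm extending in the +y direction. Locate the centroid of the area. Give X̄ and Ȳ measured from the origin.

Part | A | x̄ᵢ | ȳᵢ | A·x̄ᵢ | A·ȳᵢ
rectangular portion | 15300.00 | 90.00 | 42.50 | 1377000.00 | 650250.00
triangular portion | 1275.00 | 190.00 | 28.33 | 242250.00 | 36125.00
Σ | 16575.00 |  |  | 1619250.00 | 686375.00
X̄ = 1619250.00 / 16575.00 = 97.69 mm
Ȳ = 686375.00 / 16575.00 = 41.41 mm

X̄ = 97.69 mm, Ȳ = 41.41 mm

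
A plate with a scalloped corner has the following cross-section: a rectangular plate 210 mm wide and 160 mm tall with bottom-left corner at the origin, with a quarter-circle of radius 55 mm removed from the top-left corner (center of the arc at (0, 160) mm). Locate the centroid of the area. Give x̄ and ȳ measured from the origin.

x̄ = 111.21 mm, ȳ = 75.69 mm

Part | A | x̄ᵢ | ȳᵢ | A·x̄ᵢ | A·ȳᵢ
plate | 33600.00 | 105.00 | 80.00 | 3528000.00 | 2688000.00
removed quarter-circle | -2375.83 | 23.34 | 136.66 | -55458.33 | -324674.38
Σ | 31224.17 |  |  | 3472541.67 | 2363325.62
x̄ = 3472541.67 / 31224.17 = 111.21 mm
ȳ = 2363325.62 / 31224.17 = 75.69 mm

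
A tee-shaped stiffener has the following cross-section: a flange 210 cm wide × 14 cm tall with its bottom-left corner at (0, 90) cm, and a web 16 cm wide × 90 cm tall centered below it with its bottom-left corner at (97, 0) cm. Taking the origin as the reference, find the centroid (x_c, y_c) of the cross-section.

x_c = 105.00 cm, y_c = 79.90 cm

web: A = 16 × 90 = 1440.00, centroid at (105.00, 45.00).
flange: A = 210 × 14 = 2940.00, centroid at (105.00, 97.00).
ΣA = 4380.00 cm²
ΣAx_c = (1440.00)(105.00) + (2940.00)(105.00) = 459900.00 cm³
ΣAy_c = (1440.00)(45.00) + (2940.00)(97.00) = 349980.00 cm³
x_c = 459900.00 / 4380.00 = 105.00 cm
y_c = 349980.00 / 4380.00 = 79.90 cm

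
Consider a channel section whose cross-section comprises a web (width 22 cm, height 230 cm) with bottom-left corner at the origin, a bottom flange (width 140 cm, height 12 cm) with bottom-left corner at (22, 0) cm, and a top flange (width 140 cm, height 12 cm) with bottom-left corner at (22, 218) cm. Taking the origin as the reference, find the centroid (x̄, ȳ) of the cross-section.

x̄ = 43.32 cm, ȳ = 115.00 cm

web: A = 22 × 230 = 5060.00, centroid at (11.00, 115.00).
bottom flange: A = 140 × 12 = 1680.00, centroid at (92.00, 6.00).
top flange: A = 140 × 12 = 1680.00, centroid at (92.00, 224.00).
ΣA = 8420.00 cm², ΣAx̄ = 364780.00 cm³, ΣAȳ = 968300.00 cm³.
x̄ = 364780.00/8420.00 = 43.32 cm; ȳ = 968300.00/8420.00 = 115.00 cm.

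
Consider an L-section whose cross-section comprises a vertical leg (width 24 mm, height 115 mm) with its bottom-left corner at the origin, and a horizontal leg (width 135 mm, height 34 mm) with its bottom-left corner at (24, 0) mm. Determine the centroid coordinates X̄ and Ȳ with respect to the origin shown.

X̄ = 61.65 mm, Ȳ = 32.21 mm

vertical leg: A = 24 × 115 = 2760.00, centroid at (12.00, 57.50).
horizontal leg: A = 135 × 34 = 4590.00, centroid at (91.50, 17.00).
ΣA = 7350.00 mm², ΣAX̄ = 453105.00 mm³, ΣAȲ = 236730.00 mm³.
X̄ = 453105.00/7350.00 = 61.65 mm; Ȳ = 236730.00/7350.00 = 32.21 mm.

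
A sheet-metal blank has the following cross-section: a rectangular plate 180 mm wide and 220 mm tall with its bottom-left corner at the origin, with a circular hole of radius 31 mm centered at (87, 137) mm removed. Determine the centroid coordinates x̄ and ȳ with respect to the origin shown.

x̄ = 90.25 mm, ȳ = 107.77 mm

plate: A = 180 × 220 = 39600.00, centroid at (90.00, 110.00).
hole: A = −π·31² = -3019.07, centroid at (87.00, 137.00).
ΣA = 36580.93 mm², ΣAx̄ = 3301340.86 mm³, ΣAȳ = 3942387.34 mm³.
x̄ = 3301340.86/36580.93 = 90.25 mm; ȳ = 3942387.34/36580.93 = 107.77 mm.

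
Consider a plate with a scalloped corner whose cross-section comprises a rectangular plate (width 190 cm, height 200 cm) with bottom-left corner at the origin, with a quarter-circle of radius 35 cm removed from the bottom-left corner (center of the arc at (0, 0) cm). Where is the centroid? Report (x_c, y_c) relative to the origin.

x_c = 97.08 cm, y_c = 102.21 cm

Part | A | x̄ᵢ | ȳᵢ | A·x̄ᵢ | A·ȳᵢ
plate | 38000.00 | 95.00 | 100.00 | 3610000.00 | 3800000.00
removed quarter-circle | -962.11 | 14.85 | 14.85 | -14291.67 | -14291.67
Σ | 37037.89 |  |  | 3595708.33 | 3785708.33
x_c = 3595708.33 / 37037.89 = 97.08 cm
y_c = 3785708.33 / 37037.89 = 102.21 cm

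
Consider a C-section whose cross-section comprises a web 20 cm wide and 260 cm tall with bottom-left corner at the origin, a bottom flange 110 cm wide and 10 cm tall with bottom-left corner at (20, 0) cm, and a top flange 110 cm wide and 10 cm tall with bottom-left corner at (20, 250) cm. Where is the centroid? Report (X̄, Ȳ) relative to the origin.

web: A = 20 × 260 = 5200.00, centroid at (10.00, 130.00).
bottom flange: A = 110 × 10 = 1100.00, centroid at (75.00, 5.00).
top flange: A = 110 × 10 = 1100.00, centroid at (75.00, 255.00).
ΣA = 7400.00 cm², ΣAX̄ = 217000.00 cm³, ΣAȲ = 962000.00 cm³.
X̄ = 217000.00/7400.00 = 29.32 cm; Ȳ = 962000.00/7400.00 = 130.00 cm.

X̄ = 29.32 cm, Ȳ = 130.00 cm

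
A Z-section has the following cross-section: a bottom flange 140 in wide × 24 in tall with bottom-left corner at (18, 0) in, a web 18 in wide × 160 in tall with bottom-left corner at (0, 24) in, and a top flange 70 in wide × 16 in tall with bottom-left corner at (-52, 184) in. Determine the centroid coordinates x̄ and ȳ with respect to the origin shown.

bottom flange: A = 140 × 24 = 3360.00, centroid at (88.00, 12.00).
web: A = 18 × 160 = 2880.00, centroid at (9.00, 104.00).
top flange: A = 70 × 16 = 1120.00, centroid at (-17.00, 192.00).
ΣA = 7360.00 in²
ΣAx̄ = (3360.00)(88.00) + (2880.00)(9.00) + (1120.00)(-17.00) = 302560.00 in³
ΣAȳ = (3360.00)(12.00) + (2880.00)(104.00) + (1120.00)(192.00) = 554880.00 in³
x̄ = 302560.00 / 7360.00 = 41.11 in
ȳ = 554880.00 / 7360.00 = 75.39 in

x̄ = 41.11 in, ȳ = 75.39 in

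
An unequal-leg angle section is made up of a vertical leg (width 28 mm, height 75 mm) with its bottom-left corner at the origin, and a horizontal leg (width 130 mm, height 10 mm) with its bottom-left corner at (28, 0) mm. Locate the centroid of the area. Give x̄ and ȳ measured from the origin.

vertical leg: A = 28 × 75 = 2100.00, centroid at (14.00, 37.50).
horizontal leg: A = 130 × 10 = 1300.00, centroid at (93.00, 5.00).
ΣA = 3400.00 mm², ΣAx̄ = 150300.00 mm³, ΣAȳ = 85250.00 mm³.
x̄ = 150300.00/3400.00 = 44.21 mm; ȳ = 85250.00/3400.00 = 25.07 mm.

x̄ = 44.21 mm, ȳ = 25.07 mm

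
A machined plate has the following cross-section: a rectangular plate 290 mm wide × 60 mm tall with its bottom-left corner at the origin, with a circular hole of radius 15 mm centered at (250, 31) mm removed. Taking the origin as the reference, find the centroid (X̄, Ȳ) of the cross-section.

X̄ = 140.55 mm, Ȳ = 29.96 mm

plate: A = 290 × 60 = 17400.00, centroid at (145.00, 30.00).
hole: A = −π·15² = -706.86, centroid at (250.00, 31.00).
ΣA = 16693.14 mm², ΣAX̄ = 2346285.41 mm³, ΣAȲ = 500087.39 mm³.
X̄ = 2346285.41/16693.14 = 140.55 mm; Ȳ = 500087.39/16693.14 = 29.96 mm.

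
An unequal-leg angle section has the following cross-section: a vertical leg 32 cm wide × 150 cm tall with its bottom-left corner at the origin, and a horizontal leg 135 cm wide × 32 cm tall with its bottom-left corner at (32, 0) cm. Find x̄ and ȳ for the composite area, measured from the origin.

vertical leg: A = 32 × 150 = 4800.00, centroid at (16.00, 75.00).
horizontal leg: A = 135 × 32 = 4320.00, centroid at (99.50, 16.00).
ΣA = 9120.00 cm², ΣAx̄ = 506640.00 cm³, ΣAȳ = 429120.00 cm³.
x̄ = 506640.00/9120.00 = 55.55 cm; ȳ = 429120.00/9120.00 = 47.05 cm.

x̄ = 55.55 cm, ȳ = 47.05 cm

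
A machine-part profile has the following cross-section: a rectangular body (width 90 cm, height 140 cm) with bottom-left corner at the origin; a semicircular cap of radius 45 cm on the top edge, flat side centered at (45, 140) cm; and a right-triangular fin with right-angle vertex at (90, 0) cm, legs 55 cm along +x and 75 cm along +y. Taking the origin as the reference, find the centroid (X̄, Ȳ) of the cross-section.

rectangular body: A = 90 × 140 = 12600.00, centroid at (45.00, 70.00).
semicircular top: A = ½π·45² = 3180.86, centroid at (45.00, 159.10).
triangular fin: A = ½·55·75 = 2062.50, centroid at (108.33, 25.00).
ΣA = 17843.36 cm²
ΣAX̄ = (12600.00)(45.00) + (3180.86)(45.00) + (2062.50)(108.33) = 933576.32 cm³
ΣAȲ = (12600.00)(70.00) + (3180.86)(159.10) + (2062.50)(25.00) = 1439633.26 cm³
X̄ = 933576.32 / 17843.36 = 52.32 cm
Ȳ = 1439633.26 / 17843.36 = 80.68 cm

X̄ = 52.32 cm, Ȳ = 80.68 cm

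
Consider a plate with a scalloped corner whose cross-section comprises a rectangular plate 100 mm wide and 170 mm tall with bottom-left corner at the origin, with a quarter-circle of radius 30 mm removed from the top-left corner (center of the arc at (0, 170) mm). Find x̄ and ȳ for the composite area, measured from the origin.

x̄ = 51.62 mm, ȳ = 81.86 mm

Part | A | x̄ᵢ | ȳᵢ | A·x̄ᵢ | A·ȳᵢ
plate | 17000.00 | 50.00 | 85.00 | 850000.00 | 1445000.00
removed quarter-circle | -706.86 | 12.73 | 157.27 | -9000.00 | -111165.92
Σ | 16293.14 |  |  | 841000.00 | 1333834.08
x̄ = 841000.00 / 16293.14 = 51.62 mm
ȳ = 1333834.08 / 16293.14 = 81.86 mm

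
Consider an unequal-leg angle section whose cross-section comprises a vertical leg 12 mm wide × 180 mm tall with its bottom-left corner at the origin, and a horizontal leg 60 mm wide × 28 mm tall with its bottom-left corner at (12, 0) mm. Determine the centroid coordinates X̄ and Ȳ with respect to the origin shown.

X̄ = 21.75 mm, Ȳ = 56.75 mm

vertical leg: A = 12 × 180 = 2160.00, centroid at (6.00, 90.00).
horizontal leg: A = 60 × 28 = 1680.00, centroid at (42.00, 14.00).
ΣA = 3840.00 mm², ΣAX̄ = 83520.00 mm³, ΣAȲ = 217920.00 mm³.
X̄ = 83520.00/3840.00 = 21.75 mm; Ȳ = 217920.00/3840.00 = 56.75 mm.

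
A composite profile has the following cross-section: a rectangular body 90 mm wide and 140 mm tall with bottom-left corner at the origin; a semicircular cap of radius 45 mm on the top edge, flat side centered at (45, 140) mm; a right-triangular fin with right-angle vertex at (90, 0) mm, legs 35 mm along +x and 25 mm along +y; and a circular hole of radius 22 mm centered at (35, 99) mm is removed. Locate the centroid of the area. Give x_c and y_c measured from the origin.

x_c = 47.72 mm, y_c = 84.45 mm

rectangular body: A = 90 × 140 = 12600.00, centroid at (45.00, 70.00).
semicircular top: A = ½π·45² = 3180.86, centroid at (45.00, 159.10).
triangular fin: A = ½·35·25 = 437.50, centroid at (101.67, 8.33).
hole: A = −π·22² = -1520.53, centroid at (35.00, 99.00).
ΣA = 14697.83 mm², ΣAx_c = 701399.40 mm³, ΣAy_c = 1241184.04 mm³.
x_c = 701399.40/14697.83 = 47.72 mm; y_c = 1241184.04/14697.83 = 84.45 mm.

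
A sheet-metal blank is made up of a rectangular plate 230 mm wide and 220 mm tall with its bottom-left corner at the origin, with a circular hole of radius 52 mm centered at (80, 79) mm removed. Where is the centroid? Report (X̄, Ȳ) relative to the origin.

plate: A = 230 × 220 = 50600.00, centroid at (115.00, 110.00).
hole: A = −π·52² = -8494.87, centroid at (80.00, 79.00).
ΣA = 42105.13 mm²
ΣAX̄ = (50600.00)(115.00) + (-8494.87)(80.00) = 5139410.68 mm³
ΣAȲ = (50600.00)(110.00) + (-8494.87)(79.00) = 4894905.54 mm³
X̄ = 5139410.68 / 42105.13 = 122.06 mm
Ȳ = 4894905.54 / 42105.13 = 116.25 mm

X̄ = 122.06 mm, Ȳ = 116.25 mm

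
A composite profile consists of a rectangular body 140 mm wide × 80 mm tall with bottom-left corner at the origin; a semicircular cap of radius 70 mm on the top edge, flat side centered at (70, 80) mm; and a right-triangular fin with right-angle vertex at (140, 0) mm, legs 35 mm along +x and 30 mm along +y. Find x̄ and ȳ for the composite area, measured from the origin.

rectangular body: A = 140 × 80 = 11200.00, centroid at (70.00, 40.00).
semicircular top: A = ½π·70² = 7696.90, centroid at (70.00, 109.71).
triangular fin: A = ½·35·30 = 525.00, centroid at (151.67, 10.00).
ΣA = 19421.90 mm²
ΣAx̄ = (11200.00)(70.00) + (7696.90)(70.00) + (525.00)(151.67) = 1402408.14 mm³
ΣAȳ = (11200.00)(40.00) + (7696.90)(109.71) + (525.00)(10.00) = 1297668.83 mm³
x̄ = 1402408.14 / 19421.90 = 72.21 mm
ȳ = 1297668.83 / 19421.90 = 66.81 mm

x̄ = 72.21 mm, ȳ = 66.81 mm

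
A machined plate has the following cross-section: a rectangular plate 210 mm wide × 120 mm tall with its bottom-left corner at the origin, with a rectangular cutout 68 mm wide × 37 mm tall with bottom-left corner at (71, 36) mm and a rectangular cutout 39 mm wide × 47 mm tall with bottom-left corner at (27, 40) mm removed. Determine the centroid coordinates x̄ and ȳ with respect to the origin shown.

plate: A = 210 × 120 = 25200.00, centroid at (105.00, 60.00).
hole 1: A = −(68 × 37) = -2516.00, centroid at (105.00, 54.50).
hole 2: A = −(39 × 47) = -1833.00, centroid at (46.50, 63.50).
ΣA = 20851.00 mm²
ΣAx̄ = (25200.00)(105.00) + (-2516.00)(105.00) + (-1833.00)(46.50) = 2296585.50 mm³
ΣAȳ = (25200.00)(60.00) + (-2516.00)(54.50) + (-1833.00)(63.50) = 1258482.50 mm³
x̄ = 2296585.50 / 20851.00 = 110.14 mm
ȳ = 1258482.50 / 20851.00 = 60.36 mm

x̄ = 110.14 mm, ȳ = 60.36 mm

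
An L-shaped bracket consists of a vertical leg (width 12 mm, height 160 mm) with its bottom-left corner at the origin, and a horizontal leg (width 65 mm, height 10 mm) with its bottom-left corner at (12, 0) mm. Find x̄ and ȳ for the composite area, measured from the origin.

vertical leg: A = 12 × 160 = 1920.00, centroid at (6.00, 80.00).
horizontal leg: A = 65 × 10 = 650.00, centroid at (44.50, 5.00).
ΣA = 2570.00 mm²
ΣAx̄ = (1920.00)(6.00) + (650.00)(44.50) = 40445.00 mm³
ΣAȳ = (1920.00)(80.00) + (650.00)(5.00) = 156850.00 mm³
x̄ = 40445.00 / 2570.00 = 15.74 mm
ȳ = 156850.00 / 2570.00 = 61.03 mm

x̄ = 15.74 mm, ȳ = 61.03 mm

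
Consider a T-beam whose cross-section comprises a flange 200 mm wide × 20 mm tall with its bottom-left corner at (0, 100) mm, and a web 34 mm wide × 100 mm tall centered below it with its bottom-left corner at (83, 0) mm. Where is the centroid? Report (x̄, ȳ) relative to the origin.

x̄ = 100.00 mm, ȳ = 82.43 mm

web: A = 34 × 100 = 3400.00, centroid at (100.00, 50.00).
flange: A = 200 × 20 = 4000.00, centroid at (100.00, 110.00).
ΣA = 7400.00 mm², ΣAx̄ = 740000.00 mm³, ΣAȳ = 610000.00 mm³.
x̄ = 740000.00/7400.00 = 100.00 mm; ȳ = 610000.00/7400.00 = 82.43 mm.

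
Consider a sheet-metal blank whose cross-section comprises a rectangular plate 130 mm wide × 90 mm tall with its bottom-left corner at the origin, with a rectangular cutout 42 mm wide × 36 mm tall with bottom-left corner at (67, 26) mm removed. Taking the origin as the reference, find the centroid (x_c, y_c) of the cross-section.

plate: A = 130 × 90 = 11700.00, centroid at (65.00, 45.00).
hole: A = −(42 × 36) = -1512.00, centroid at (88.00, 44.00).
ΣA = 10188.00 mm², ΣAx_c = 627444.00 mm³, ΣAy_c = 459972.00 mm³.
x_c = 627444.00/10188.00 = 61.59 mm; y_c = 459972.00/10188.00 = 45.15 mm.

x_c = 61.59 mm, y_c = 45.15 mm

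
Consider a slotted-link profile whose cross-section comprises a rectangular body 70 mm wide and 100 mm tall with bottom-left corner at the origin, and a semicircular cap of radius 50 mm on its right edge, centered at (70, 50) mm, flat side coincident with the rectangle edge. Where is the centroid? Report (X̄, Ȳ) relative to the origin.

rectangular body: A = 70 × 100 = 7000.00, centroid at (35.00, 50.00).
semicircular end: A = ½π·50² = 3926.99, centroid at (91.22, 50.00).
ΣA = 10926.99 mm², ΣAX̄ = 603222.69 mm³, ΣAȲ = 546349.54 mm³.
X̄ = 603222.69/10926.99 = 55.20 mm; Ȳ = 546349.54/10926.99 = 50.00 mm.

X̄ = 55.20 mm, Ȳ = 50.00 mm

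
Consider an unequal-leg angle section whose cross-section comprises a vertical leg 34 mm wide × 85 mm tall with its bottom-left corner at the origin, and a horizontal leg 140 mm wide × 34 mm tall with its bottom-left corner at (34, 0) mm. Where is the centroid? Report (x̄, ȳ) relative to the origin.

Part | A | x̄ᵢ | ȳᵢ | A·x̄ᵢ | A·ȳᵢ
vertical leg | 2890.00 | 17.00 | 42.50 | 49130.00 | 122825.00
horizontal leg | 4760.00 | 104.00 | 17.00 | 495040.00 | 80920.00
Σ | 7650.00 |  |  | 544170.00 | 203745.00
x̄ = 544170.00 / 7650.00 = 71.13 mm
ȳ = 203745.00 / 7650.00 = 26.63 mm

x̄ = 71.13 mm, ȳ = 26.63 mm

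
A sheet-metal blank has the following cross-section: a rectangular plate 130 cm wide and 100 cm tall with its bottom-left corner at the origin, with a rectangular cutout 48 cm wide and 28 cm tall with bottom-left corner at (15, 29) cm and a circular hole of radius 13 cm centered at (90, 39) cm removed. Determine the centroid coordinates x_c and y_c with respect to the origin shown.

plate: A = 130 × 100 = 13000.00, centroid at (65.00, 50.00).
hole 1: A = −(48 × 28) = -1344.00, centroid at (39.00, 43.00).
hole 2: A = −π·13² = -530.93, centroid at (90.00, 39.00).
ΣA = 11125.07 cm²
ΣAx_c = (13000.00)(65.00) + (-1344.00)(39.00) + (-530.93)(90.00) = 744800.38 cm³
ΣAy_c = (13000.00)(50.00) + (-1344.00)(43.00) + (-530.93)(39.00) = 571501.76 cm³
x_c = 744800.38 / 11125.07 = 66.95 cm
y_c = 571501.76 / 11125.07 = 51.37 cm

x_c = 66.95 cm, y_c = 51.37 cm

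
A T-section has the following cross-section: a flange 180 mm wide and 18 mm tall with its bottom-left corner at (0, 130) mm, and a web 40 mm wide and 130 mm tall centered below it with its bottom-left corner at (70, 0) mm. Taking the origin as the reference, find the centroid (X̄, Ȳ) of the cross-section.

web: A = 40 × 130 = 5200.00, centroid at (90.00, 65.00).
flange: A = 180 × 18 = 3240.00, centroid at (90.00, 139.00).
ΣA = 8440.00 mm², ΣAX̄ = 759600.00 mm³, ΣAȲ = 788360.00 mm³.
X̄ = 759600.00/8440.00 = 90.00 mm; Ȳ = 788360.00/8440.00 = 93.41 mm.

X̄ = 90.00 mm, Ȳ = 93.41 mm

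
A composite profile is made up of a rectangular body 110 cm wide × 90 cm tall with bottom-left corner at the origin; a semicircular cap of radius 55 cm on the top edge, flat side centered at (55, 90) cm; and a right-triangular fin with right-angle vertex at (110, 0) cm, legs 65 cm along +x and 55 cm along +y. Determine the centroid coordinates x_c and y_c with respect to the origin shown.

x_c = 63.34 cm, y_c = 61.85 cm

Part | A | x̄ᵢ | ȳᵢ | A·x̄ᵢ | A·ȳᵢ
rectangular body | 9900.00 | 55.00 | 45.00 | 544500.00 | 445500.00
semicircular top | 4751.66 | 55.00 | 113.34 | 261341.24 | 538565.97
triangular fin | 1787.50 | 131.67 | 18.33 | 235354.17 | 32770.83
Σ | 16439.16 |  |  | 1041195.41 | 1016836.80
x_c = 1041195.41 / 16439.16 = 63.34 cm
y_c = 1016836.80 / 16439.16 = 61.85 cm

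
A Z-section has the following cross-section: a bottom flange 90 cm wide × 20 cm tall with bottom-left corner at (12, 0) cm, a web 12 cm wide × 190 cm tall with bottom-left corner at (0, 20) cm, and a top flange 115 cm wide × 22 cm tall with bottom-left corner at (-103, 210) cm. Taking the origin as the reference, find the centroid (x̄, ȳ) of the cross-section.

x̄ = 0.18 cm, ȳ = 126.98 cm

bottom flange: A = 90 × 20 = 1800.00, centroid at (57.00, 10.00).
web: A = 12 × 190 = 2280.00, centroid at (6.00, 115.00).
top flange: A = 115 × 22 = 2530.00, centroid at (-45.50, 221.00).
ΣA = 6610.00 cm²
ΣAx̄ = (1800.00)(57.00) + (2280.00)(6.00) + (2530.00)(-45.50) = 1165.00 cm³
ΣAȳ = (1800.00)(10.00) + (2280.00)(115.00) + (2530.00)(221.00) = 839330.00 cm³
x̄ = 1165.00 / 6610.00 = 0.18 cm
ȳ = 839330.00 / 6610.00 = 126.98 cm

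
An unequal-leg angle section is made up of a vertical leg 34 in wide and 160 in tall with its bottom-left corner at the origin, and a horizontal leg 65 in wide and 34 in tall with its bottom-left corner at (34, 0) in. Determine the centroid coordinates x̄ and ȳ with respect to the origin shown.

x̄ = 31.30 in, ȳ = 61.80 in

vertical leg: A = 34 × 160 = 5440.00, centroid at (17.00, 80.00).
horizontal leg: A = 65 × 34 = 2210.00, centroid at (66.50, 17.00).
ΣA = 7650.00 in², ΣAx̄ = 239445.00 in³, ΣAȳ = 472770.00 in³.
x̄ = 239445.00/7650.00 = 31.30 in; ȳ = 472770.00/7650.00 = 61.80 in.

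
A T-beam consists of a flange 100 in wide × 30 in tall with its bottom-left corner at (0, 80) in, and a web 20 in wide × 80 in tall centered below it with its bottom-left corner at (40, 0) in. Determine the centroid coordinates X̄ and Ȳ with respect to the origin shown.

Part | A | x̄ᵢ | ȳᵢ | A·x̄ᵢ | A·ȳᵢ
web | 1600.00 | 50.00 | 40.00 | 80000.00 | 64000.00
flange | 3000.00 | 50.00 | 95.00 | 150000.00 | 285000.00
Σ | 4600.00 |  |  | 230000.00 | 349000.00
X̄ = 230000.00 / 4600.00 = 50.00 in
Ȳ = 349000.00 / 4600.00 = 75.87 in

X̄ = 50.00 in, Ȳ = 75.87 in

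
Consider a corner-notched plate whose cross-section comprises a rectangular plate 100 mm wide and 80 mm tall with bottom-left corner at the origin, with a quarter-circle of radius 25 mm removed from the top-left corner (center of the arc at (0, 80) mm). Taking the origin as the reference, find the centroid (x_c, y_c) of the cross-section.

x_c = 52.57 mm, y_c = 38.08 mm

plate: A = 100 × 80 = 8000.00, centroid at (50.00, 40.00).
removed quarter-circle: A = −¼π·25² = -490.87, centroid at (10.61, 69.39).
ΣA = 7509.13 mm², ΣAx_c = 394791.67 mm³, ΣAy_c = 285938.43 mm³.
x_c = 394791.67/7509.13 = 52.57 mm; y_c = 285938.43/7509.13 = 38.08 mm.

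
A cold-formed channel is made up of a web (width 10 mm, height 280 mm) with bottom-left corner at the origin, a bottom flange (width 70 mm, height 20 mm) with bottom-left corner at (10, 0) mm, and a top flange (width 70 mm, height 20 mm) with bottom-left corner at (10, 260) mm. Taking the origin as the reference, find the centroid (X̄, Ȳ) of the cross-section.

web: A = 10 × 280 = 2800.00, centroid at (5.00, 140.00).
bottom flange: A = 70 × 20 = 1400.00, centroid at (45.00, 10.00).
top flange: A = 70 × 20 = 1400.00, centroid at (45.00, 270.00).
ΣA = 5600.00 mm²
ΣAX̄ = (2800.00)(5.00) + (1400.00)(45.00) + (1400.00)(45.00) = 140000.00 mm³
ΣAȲ = (2800.00)(140.00) + (1400.00)(10.00) + (1400.00)(270.00) = 784000.00 mm³
X̄ = 140000.00 / 5600.00 = 25.00 mm
Ȳ = 784000.00 / 5600.00 = 140.00 mm

X̄ = 25.00 mm, Ȳ = 140.00 mm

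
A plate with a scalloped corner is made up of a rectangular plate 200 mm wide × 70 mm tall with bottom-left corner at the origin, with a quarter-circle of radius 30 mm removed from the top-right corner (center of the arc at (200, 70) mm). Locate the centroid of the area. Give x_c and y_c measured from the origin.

plate: A = 200 × 70 = 14000.00, centroid at (100.00, 35.00).
removed quarter-circle: A = −¼π·30² = -706.86, centroid at (187.27, 57.27).
ΣA = 13293.14 mm²
ΣAx_c = (14000.00)(100.00) + (-706.86)(187.27) = 1267628.33 mm³
ΣAy_c = (14000.00)(35.00) + (-706.86)(57.27) = 449519.92 mm³
x_c = 1267628.33 / 13293.14 = 95.36 mm
y_c = 449519.92 / 13293.14 = 33.82 mm

x_c = 95.36 mm, y_c = 33.82 mm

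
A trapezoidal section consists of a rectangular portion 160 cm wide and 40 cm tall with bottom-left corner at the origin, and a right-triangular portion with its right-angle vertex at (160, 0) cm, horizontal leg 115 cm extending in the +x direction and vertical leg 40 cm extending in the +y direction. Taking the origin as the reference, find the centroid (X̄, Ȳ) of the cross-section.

X̄ = 111.28 cm, Ȳ = 18.24 cm

rectangular portion: A = 160 × 40 = 6400.00, centroid at (80.00, 20.00).
triangular portion: A = ½·115·40 = 2300.00, centroid at (198.33, 13.33).
ΣA = 8700.00 cm²
ΣAX̄ = (6400.00)(80.00) + (2300.00)(198.33) = 968166.67 cm³
ΣAȲ = (6400.00)(20.00) + (2300.00)(13.33) = 158666.67 cm³
X̄ = 968166.67 / 8700.00 = 111.28 cm
Ȳ = 158666.67 / 8700.00 = 18.24 cm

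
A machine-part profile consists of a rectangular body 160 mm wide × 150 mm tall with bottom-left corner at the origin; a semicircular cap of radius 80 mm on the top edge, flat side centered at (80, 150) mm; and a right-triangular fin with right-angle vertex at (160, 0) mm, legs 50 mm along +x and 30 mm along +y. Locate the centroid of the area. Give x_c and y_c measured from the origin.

x_c = 82.08 mm, y_c = 105.07 mm

rectangular body: A = 160 × 150 = 24000.00, centroid at (80.00, 75.00).
semicircular top: A = ½π·80² = 10053.10, centroid at (80.00, 183.95).
triangular fin: A = ½·50·30 = 750.00, centroid at (176.67, 10.00).
ΣA = 34803.10 mm²
ΣAx_c = (24000.00)(80.00) + (10053.10)(80.00) + (750.00)(176.67) = 2856747.72 mm³
ΣAy_c = (24000.00)(75.00) + (10053.10)(183.95) + (750.00)(10.00) = 3656797.81 mm³
x_c = 2856747.72 / 34803.10 = 82.08 mm
y_c = 3656797.81 / 34803.10 = 105.07 mm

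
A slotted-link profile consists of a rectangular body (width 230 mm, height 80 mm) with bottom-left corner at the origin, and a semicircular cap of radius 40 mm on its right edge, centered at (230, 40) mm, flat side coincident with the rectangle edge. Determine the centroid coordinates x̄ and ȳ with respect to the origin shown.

rectangular body: A = 230 × 80 = 18400.00, centroid at (115.00, 40.00).
semicircular end: A = ½π·40² = 2513.27, centroid at (246.98, 40.00).
ΣA = 20913.27 mm², ΣAx̄ = 2736719.71 mm³, ΣAȳ = 836530.96 mm³.
x̄ = 2736719.71/20913.27 = 130.86 mm; ȳ = 836530.96/20913.27 = 40.00 mm.

x̄ = 130.86 mm, ȳ = 40.00 mm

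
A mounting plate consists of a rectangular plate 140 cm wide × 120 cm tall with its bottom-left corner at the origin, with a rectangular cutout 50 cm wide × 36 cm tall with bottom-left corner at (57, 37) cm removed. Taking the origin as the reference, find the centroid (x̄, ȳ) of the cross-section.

x̄ = 68.56 cm, ȳ = 60.60 cm

Part | A | x̄ᵢ | ȳᵢ | A·x̄ᵢ | A·ȳᵢ
plate | 16800.00 | 70.00 | 60.00 | 1176000.00 | 1008000.00
hole | -1800.00 | 82.00 | 55.00 | -147600.00 | -99000.00
Σ | 15000.00 |  |  | 1028400.00 | 909000.00
x̄ = 1028400.00 / 15000.00 = 68.56 cm
ȳ = 909000.00 / 15000.00 = 60.60 cm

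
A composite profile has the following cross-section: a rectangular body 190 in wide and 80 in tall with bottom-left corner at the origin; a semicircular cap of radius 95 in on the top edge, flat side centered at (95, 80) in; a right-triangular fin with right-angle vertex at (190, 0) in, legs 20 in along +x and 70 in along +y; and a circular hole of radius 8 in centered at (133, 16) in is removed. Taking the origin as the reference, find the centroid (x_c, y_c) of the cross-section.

rectangular body: A = 190 × 80 = 15200.00, centroid at (95.00, 40.00).
semicircular top: A = ½π·95² = 14176.44, centroid at (95.00, 120.32).
triangular fin: A = ½·20·70 = 700.00, centroid at (196.67, 23.33).
hole: A = −π·8² = -201.06, centroid at (133.00, 16.00).
ΣA = 29875.37 in²
ΣAx_c = (15200.00)(95.00) + (14176.44)(95.00) + (700.00)(196.67) + (-201.06)(133.00) = 2901686.93 in³
ΣAy_c = (15200.00)(40.00) + (14176.44)(120.32) + (700.00)(23.33) + (-201.06)(16.00) = 2326814.62 in³
x_c = 2901686.93 / 29875.37 = 97.13 in
y_c = 2326814.62 / 29875.37 = 77.88 in

x_c = 97.13 in, y_c = 77.88 in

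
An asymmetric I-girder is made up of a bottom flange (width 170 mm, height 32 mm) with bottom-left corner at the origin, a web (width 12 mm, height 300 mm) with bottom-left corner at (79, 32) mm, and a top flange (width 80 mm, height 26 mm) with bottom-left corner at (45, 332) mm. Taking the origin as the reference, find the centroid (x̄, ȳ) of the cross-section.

x̄ = 85.00 mm, ȳ = 131.28 mm

Part | A | x̄ᵢ | ȳᵢ | A·x̄ᵢ | A·ȳᵢ
bottom flange | 5440.00 | 85.00 | 16.00 | 462400.00 | 87040.00
web | 3600.00 | 85.00 | 182.00 | 306000.00 | 655200.00
top flange | 2080.00 | 85.00 | 345.00 | 176800.00 | 717600.00
Σ | 11120.00 |  |  | 945200.00 | 1459840.00
x̄ = 945200.00 / 11120.00 = 85.00 mm
ȳ = 1459840.00 / 11120.00 = 131.28 mm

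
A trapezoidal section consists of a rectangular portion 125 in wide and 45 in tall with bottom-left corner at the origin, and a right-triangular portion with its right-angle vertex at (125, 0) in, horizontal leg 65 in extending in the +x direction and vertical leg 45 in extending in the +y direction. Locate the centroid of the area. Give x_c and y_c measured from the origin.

Part | A | x̄ᵢ | ȳᵢ | A·x̄ᵢ | A·ȳᵢ
rectangular portion | 5625.00 | 62.50 | 22.50 | 351562.50 | 126562.50
triangular portion | 1462.50 | 146.67 | 15.00 | 214500.00 | 21937.50
Σ | 7087.50 |  |  | 566062.50 | 148500.00
x_c = 566062.50 / 7087.50 = 79.87 in
y_c = 148500.00 / 7087.50 = 20.95 in

x_c = 79.87 in, y_c = 20.95 in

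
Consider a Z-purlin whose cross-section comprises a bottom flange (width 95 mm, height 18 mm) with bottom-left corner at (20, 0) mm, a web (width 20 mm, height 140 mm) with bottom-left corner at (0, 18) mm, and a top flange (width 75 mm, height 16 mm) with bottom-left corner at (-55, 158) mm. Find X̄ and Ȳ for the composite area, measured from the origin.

Part | A | x̄ᵢ | ȳᵢ | A·x̄ᵢ | A·ȳᵢ
bottom flange | 1710.00 | 67.50 | 9.00 | 115425.00 | 15390.00
web | 2800.00 | 10.00 | 88.00 | 28000.00 | 246400.00
top flange | 1200.00 | -17.50 | 166.00 | -21000.00 | 199200.00
Σ | 5710.00 |  |  | 122425.00 | 460990.00
X̄ = 122425.00 / 5710.00 = 21.44 mm
Ȳ = 460990.00 / 5710.00 = 80.73 mm

X̄ = 21.44 mm, Ȳ = 80.73 mm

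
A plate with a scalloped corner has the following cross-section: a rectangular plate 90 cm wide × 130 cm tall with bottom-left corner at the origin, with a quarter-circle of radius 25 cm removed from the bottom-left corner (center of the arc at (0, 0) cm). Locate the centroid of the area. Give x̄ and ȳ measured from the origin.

plate: A = 90 × 130 = 11700.00, centroid at (45.00, 65.00).
removed quarter-circle: A = −¼π·25² = -490.87, centroid at (10.61, 10.61).
ΣA = 11209.13 cm²
ΣAx̄ = (11700.00)(45.00) + (-490.87)(10.61) = 521291.67 cm³
ΣAȳ = (11700.00)(65.00) + (-490.87)(10.61) = 755291.67 cm³
x̄ = 521291.67 / 11209.13 = 46.51 cm
ȳ = 755291.67 / 11209.13 = 67.38 cm

x̄ = 46.51 cm, ȳ = 67.38 cm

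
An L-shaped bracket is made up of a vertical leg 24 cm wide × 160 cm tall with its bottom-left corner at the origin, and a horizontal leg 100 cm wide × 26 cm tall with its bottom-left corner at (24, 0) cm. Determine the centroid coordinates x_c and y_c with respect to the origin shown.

vertical leg: A = 24 × 160 = 3840.00, centroid at (12.00, 80.00).
horizontal leg: A = 100 × 26 = 2600.00, centroid at (74.00, 13.00).
ΣA = 6440.00 cm², ΣAx_c = 238480.00 cm³, ΣAy_c = 341000.00 cm³.
x_c = 238480.00/6440.00 = 37.03 cm; y_c = 341000.00/6440.00 = 52.95 cm.

x_c = 37.03 cm, y_c = 52.95 cm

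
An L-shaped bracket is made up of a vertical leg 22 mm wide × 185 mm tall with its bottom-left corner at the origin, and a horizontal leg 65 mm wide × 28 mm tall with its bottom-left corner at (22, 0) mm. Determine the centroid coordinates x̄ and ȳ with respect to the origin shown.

x̄ = 24.44 mm, ȳ = 68.24 mm

Part | A | x̄ᵢ | ȳᵢ | A·x̄ᵢ | A·ȳᵢ
vertical leg | 4070.00 | 11.00 | 92.50 | 44770.00 | 376475.00
horizontal leg | 1820.00 | 54.50 | 14.00 | 99190.00 | 25480.00
Σ | 5890.00 |  |  | 143960.00 | 401955.00
x̄ = 143960.00 / 5890.00 = 24.44 mm
ȳ = 401955.00 / 5890.00 = 68.24 mm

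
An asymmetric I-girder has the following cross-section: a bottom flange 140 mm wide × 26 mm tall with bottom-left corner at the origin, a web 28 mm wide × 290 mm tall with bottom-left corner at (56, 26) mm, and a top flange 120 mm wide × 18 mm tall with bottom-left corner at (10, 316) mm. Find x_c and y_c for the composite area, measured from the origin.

bottom flange: A = 140 × 26 = 3640.00, centroid at (70.00, 13.00).
web: A = 28 × 290 = 8120.00, centroid at (70.00, 171.00).
top flange: A = 120 × 18 = 2160.00, centroid at (70.00, 325.00).
ΣA = 13920.00 mm²
ΣAx_c = (3640.00)(70.00) + (8120.00)(70.00) + (2160.00)(70.00) = 974400.00 mm³
ΣAy_c = (3640.00)(13.00) + (8120.00)(171.00) + (2160.00)(325.00) = 2137840.00 mm³
x_c = 974400.00 / 13920.00 = 70.00 mm
y_c = 2137840.00 / 13920.00 = 153.58 mm

x_c = 70.00 mm, y_c = 153.58 mm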